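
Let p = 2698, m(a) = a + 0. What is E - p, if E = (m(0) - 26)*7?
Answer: -2880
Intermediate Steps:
m(a) = a
E = -182 (E = (0 - 26)*7 = -26*7 = -182)
E - p = -182 - 1*2698 = -182 - 2698 = -2880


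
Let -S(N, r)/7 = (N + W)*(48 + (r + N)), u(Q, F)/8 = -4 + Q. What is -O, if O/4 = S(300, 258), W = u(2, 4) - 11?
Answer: 4632264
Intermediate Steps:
u(Q, F) = -32 + 8*Q (u(Q, F) = 8*(-4 + Q) = -32 + 8*Q)
W = -27 (W = (-32 + 8*2) - 11 = (-32 + 16) - 11 = -16 - 11 = -27)
S(N, r) = -7*(-27 + N)*(48 + N + r) (S(N, r) = -7*(N - 27)*(48 + (r + N)) = -7*(-27 + N)*(48 + (N + r)) = -7*(-27 + N)*(48 + N + r))
O = -4632264 (O = 4*(9072 - 147*300 - 7*300² + 189*258 - 7*300*258) = 4*(9072 - 44100 - 7*90000 + 48762 - 541800) = 4*(9072 - 44100 - 630000 + 48762 - 541800) = 4*(-1158066) = -4632264)
-O = -1*(-4632264) = 4632264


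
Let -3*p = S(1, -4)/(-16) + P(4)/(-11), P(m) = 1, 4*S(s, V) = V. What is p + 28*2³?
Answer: 118277/528 ≈ 224.01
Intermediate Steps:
S(s, V) = V/4
p = 5/528 (p = -(((¼)*(-4))/(-16) + 1/(-11))/3 = -(-1*(-1/16) + 1*(-1/11))/3 = -(1/16 - 1/11)/3 = -⅓*(-5/176) = 5/528 ≈ 0.0094697)
p + 28*2³ = 5/528 + 28*2³ = 5/528 + 28*8 = 5/528 + 224 = 118277/528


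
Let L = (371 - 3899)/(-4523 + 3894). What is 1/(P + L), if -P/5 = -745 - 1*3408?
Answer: 629/13064713 ≈ 4.8145e-5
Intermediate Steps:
P = 20765 (P = -5*(-745 - 1*3408) = -5*(-745 - 3408) = -5*(-4153) = 20765)
L = 3528/629 (L = -3528/(-629) = -3528*(-1/629) = 3528/629 ≈ 5.6089)
1/(P + L) = 1/(20765 + 3528/629) = 1/(13064713/629) = 629/13064713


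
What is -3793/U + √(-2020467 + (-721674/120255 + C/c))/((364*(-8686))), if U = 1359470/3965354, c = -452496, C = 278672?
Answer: -7520293861/679735 - I*√2596608553380604511285130/3584246405780040 ≈ -11064.0 - 0.00044958*I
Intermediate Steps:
U = 679735/1982677 (U = 1359470*(1/3965354) = 679735/1982677 ≈ 0.34284)
-3793/U + √(-2020467 + (-721674/120255 + C/c))/((364*(-8686))) = -3793/679735/1982677 + √(-2020467 + (-721674/120255 + 278672/(-452496)))/((364*(-8686))) = -3793*1982677/679735 + √(-2020467 + (-721674*1/120255 + 278672*(-1/452496)))/(-3161704) = -7520293861/679735 + √(-2020467 + (-240558/40085 - 17417/28281))*(-1/3161704) = -7520293861/679735 + √(-2020467 - 7501381243/1133643885)*(-1/3161704) = -7520293861/679735 + √(-2290497560775538/1133643885)*(-1/3161704) = -7520293861/679735 + (I*√2596608553380604511285130/1133643885)*(-1/3161704) = -7520293861/679735 - I*√2596608553380604511285130/3584246405780040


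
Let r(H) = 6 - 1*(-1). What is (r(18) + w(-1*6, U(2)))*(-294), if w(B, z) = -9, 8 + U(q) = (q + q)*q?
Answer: 588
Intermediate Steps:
r(H) = 7 (r(H) = 6 + 1 = 7)
U(q) = -8 + 2*q² (U(q) = -8 + (q + q)*q = -8 + (2*q)*q = -8 + 2*q²)
(r(18) + w(-1*6, U(2)))*(-294) = (7 - 9)*(-294) = -2*(-294) = 588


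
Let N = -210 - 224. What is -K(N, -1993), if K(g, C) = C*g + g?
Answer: -864528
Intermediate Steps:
N = -434
K(g, C) = g + C*g
-K(N, -1993) = -(-434)*(1 - 1993) = -(-434)*(-1992) = -1*864528 = -864528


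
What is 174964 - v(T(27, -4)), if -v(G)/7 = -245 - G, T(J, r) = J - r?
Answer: 173032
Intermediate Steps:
v(G) = 1715 + 7*G (v(G) = -7*(-245 - G) = 1715 + 7*G)
174964 - v(T(27, -4)) = 174964 - (1715 + 7*(27 - 1*(-4))) = 174964 - (1715 + 7*(27 + 4)) = 174964 - (1715 + 7*31) = 174964 - (1715 + 217) = 174964 - 1*1932 = 174964 - 1932 = 173032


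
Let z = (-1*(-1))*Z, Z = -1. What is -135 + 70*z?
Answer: -205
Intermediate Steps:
z = -1 (z = -1*(-1)*(-1) = 1*(-1) = -1)
-135 + 70*z = -135 + 70*(-1) = -135 - 70 = -205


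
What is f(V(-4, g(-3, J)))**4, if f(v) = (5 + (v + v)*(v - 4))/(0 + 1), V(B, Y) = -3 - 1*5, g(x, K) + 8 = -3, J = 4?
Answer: 1506138481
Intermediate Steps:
g(x, K) = -11 (g(x, K) = -8 - 3 = -11)
V(B, Y) = -8 (V(B, Y) = -3 - 5 = -8)
f(v) = 5 + 2*v*(-4 + v) (f(v) = (5 + (2*v)*(-4 + v))/1 = (5 + 2*v*(-4 + v))*1 = 5 + 2*v*(-4 + v))
f(V(-4, g(-3, J)))**4 = (5 - 8*(-8) + 2*(-8)**2)**4 = (5 + 64 + 2*64)**4 = (5 + 64 + 128)**4 = 197**4 = 1506138481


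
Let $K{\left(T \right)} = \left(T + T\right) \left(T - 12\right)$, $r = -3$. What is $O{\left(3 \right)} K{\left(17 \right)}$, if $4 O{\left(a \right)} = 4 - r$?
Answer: $\frac{595}{2} \approx 297.5$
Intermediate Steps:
$K{\left(T \right)} = 2 T \left(-12 + T\right)$
$O{\left(a \right)} = \frac{7}{4}$ ($O{\left(a \right)} = \frac{4 - -3}{4} = \frac{4 + 3}{4} = \frac{1}{4} \cdot 7 = \frac{7}{4}$)
$O{\left(3 \right)} K{\left(17 \right)} = \frac{7 \cdot 2 \cdot 17 \left(-12 + 17\right)}{4} = \frac{7 \cdot 2 \cdot 17 \cdot 5}{4} = \frac{7}{4} \cdot 170 = \frac{595}{2}$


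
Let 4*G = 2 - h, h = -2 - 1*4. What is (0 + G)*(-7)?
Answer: -14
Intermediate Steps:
h = -6 (h = -2 - 4 = -6)
G = 2 (G = (2 - 1*(-6))/4 = (2 + 6)/4 = (¼)*8 = 2)
(0 + G)*(-7) = (0 + 2)*(-7) = 2*(-7) = -14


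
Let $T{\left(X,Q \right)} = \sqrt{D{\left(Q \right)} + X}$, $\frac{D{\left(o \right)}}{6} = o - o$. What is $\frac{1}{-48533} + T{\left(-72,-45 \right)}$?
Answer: $- \frac{1}{48533} + 6 i \sqrt{2} \approx -2.0605 \cdot 10^{-5} + 8.4853 i$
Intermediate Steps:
$D{\left(o \right)} = 0$ ($D{\left(o \right)} = 6 \left(o - o\right) = 6 \cdot 0 = 0$)
$T{\left(X,Q \right)} = \sqrt{X}$ ($T{\left(X,Q \right)} = \sqrt{0 + X} = \sqrt{X}$)
$\frac{1}{-48533} + T{\left(-72,-45 \right)} = \frac{1}{-48533} + \sqrt{-72} = - \frac{1}{48533} + 6 i \sqrt{2}$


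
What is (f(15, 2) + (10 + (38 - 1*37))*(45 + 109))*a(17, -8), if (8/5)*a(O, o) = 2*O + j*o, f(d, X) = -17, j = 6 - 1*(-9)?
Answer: -360555/4 ≈ -90139.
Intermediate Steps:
j = 15 (j = 6 + 9 = 15)
a(O, o) = 5*O/4 + 75*o/8 (a(O, o) = 5*(2*O + 15*o)/8 = 5*O/4 + 75*o/8)
(f(15, 2) + (10 + (38 - 1*37))*(45 + 109))*a(17, -8) = (-17 + (10 + (38 - 1*37))*(45 + 109))*((5/4)*17 + (75/8)*(-8)) = (-17 + (10 + (38 - 37))*154)*(85/4 - 75) = (-17 + (10 + 1)*154)*(-215/4) = (-17 + 11*154)*(-215/4) = (-17 + 1694)*(-215/4) = 1677*(-215/4) = -360555/4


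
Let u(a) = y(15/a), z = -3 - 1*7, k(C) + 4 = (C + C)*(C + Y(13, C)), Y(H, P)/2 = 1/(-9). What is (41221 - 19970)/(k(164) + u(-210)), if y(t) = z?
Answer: 191259/483346 ≈ 0.39570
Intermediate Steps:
Y(H, P) = -2/9 (Y(H, P) = 2/(-9) = 2*(-⅑) = -2/9)
k(C) = -4 + 2*C*(-2/9 + C) (k(C) = -4 + (C + C)*(C - 2/9) = -4 + (2*C)*(-2/9 + C) = -4 + 2*C*(-2/9 + C))
z = -10 (z = -3 - 7 = -10)
y(t) = -10
u(a) = -10
(41221 - 19970)/(k(164) + u(-210)) = (41221 - 19970)/((-4 + 2*164² - 4/9*164) - 10) = 21251/((-4 + 2*26896 - 656/9) - 10) = 21251/((-4 + 53792 - 656/9) - 10) = 21251/(483436/9 - 10) = 21251/(483346/9) = 21251*(9/483346) = 191259/483346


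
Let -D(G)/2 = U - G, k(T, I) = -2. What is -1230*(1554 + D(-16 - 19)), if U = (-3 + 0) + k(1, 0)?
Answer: -1837620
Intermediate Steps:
U = -5 (U = (-3 + 0) - 2 = -3 - 2 = -5)
D(G) = 10 + 2*G (D(G) = -2*(-5 - G) = 10 + 2*G)
-1230*(1554 + D(-16 - 19)) = -1230*(1554 + (10 + 2*(-16 - 19))) = -1230*(1554 + (10 + 2*(-35))) = -1230*(1554 + (10 - 70)) = -1230*(1554 - 60) = -1230*1494 = -1837620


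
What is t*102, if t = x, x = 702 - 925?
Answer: -22746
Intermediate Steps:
x = -223
t = -223
t*102 = -223*102 = -22746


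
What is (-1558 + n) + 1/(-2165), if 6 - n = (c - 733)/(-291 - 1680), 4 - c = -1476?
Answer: -735678044/474135 ≈ -1551.6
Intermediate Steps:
c = 1480 (c = 4 - 1*(-1476) = 4 + 1476 = 1480)
n = 1397/219 (n = 6 - (1480 - 733)/(-291 - 1680) = 6 - 747/(-1971) = 6 - 747*(-1)/1971 = 6 - 1*(-83/219) = 6 + 83/219 = 1397/219 ≈ 6.3790)
(-1558 + n) + 1/(-2165) = (-1558 + 1397/219) + 1/(-2165) = -339805/219 - 1/2165 = -735678044/474135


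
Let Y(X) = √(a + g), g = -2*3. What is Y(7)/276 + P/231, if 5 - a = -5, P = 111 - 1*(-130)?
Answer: 3721/3542 ≈ 1.0505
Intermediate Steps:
P = 241 (P = 111 + 130 = 241)
a = 10 (a = 5 - 1*(-5) = 5 + 5 = 10)
g = -6
Y(X) = 2 (Y(X) = √(10 - 6) = √4 = 2)
Y(7)/276 + P/231 = 2/276 + 241/231 = 2*(1/276) + 241*(1/231) = 1/138 + 241/231 = 3721/3542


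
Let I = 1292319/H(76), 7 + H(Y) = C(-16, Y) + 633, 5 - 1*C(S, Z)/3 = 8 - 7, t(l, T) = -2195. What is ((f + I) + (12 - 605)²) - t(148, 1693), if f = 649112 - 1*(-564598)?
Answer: 1001391771/638 ≈ 1.5696e+6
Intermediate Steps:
C(S, Z) = 12 (C(S, Z) = 15 - 3*(8 - 7) = 15 - 3*1 = 15 - 3 = 12)
H(Y) = 638 (H(Y) = -7 + (12 + 633) = -7 + 645 = 638)
f = 1213710 (f = 649112 + 564598 = 1213710)
I = 1292319/638 ≈ 2025.6
((f + I) + (12 - 605)²) - t(148, 1693) = ((1213710 + 1292319/638) + (12 - 605)²) - 1*(-2195) = (775639299/638 + (-593)²) + 2195 = (775639299/638 + 351649) + 2195 = 999991361/638 + 2195 = 1001391771/638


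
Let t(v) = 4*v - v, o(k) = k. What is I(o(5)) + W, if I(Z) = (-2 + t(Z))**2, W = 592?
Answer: 761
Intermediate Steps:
t(v) = 3*v
I(Z) = (-2 + 3*Z)**2
I(o(5)) + W = (-2 + 3*5)**2 + 592 = (-2 + 15)**2 + 592 = 13**2 + 592 = 169 + 592 = 761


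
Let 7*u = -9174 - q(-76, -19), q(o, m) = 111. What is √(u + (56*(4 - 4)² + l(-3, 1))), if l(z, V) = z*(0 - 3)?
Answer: I*√64554/7 ≈ 36.296*I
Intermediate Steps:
l(z, V) = -3*z (l(z, V) = z*(-3) = -3*z)
u = -9285/7 (u = (-9174 - 1*111)/7 = (-9174 - 111)/7 = (⅐)*(-9285) = -9285/7 ≈ -1326.4)
√(u + (56*(4 - 4)² + l(-3, 1))) = √(-9285/7 + (56*(4 - 4)² - 3*(-3))) = √(-9285/7 + (56*0² + 9)) = √(-9285/7 + (56*0 + 9)) = √(-9285/7 + (0 + 9)) = √(-9285/7 + 9) = √(-9222/7) = I*√64554/7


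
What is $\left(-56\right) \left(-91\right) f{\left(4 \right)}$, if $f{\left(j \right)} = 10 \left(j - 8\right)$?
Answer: $-203840$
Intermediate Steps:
$f{\left(j \right)} = -80 + 10 j$ ($f{\left(j \right)} = 10 \left(-8 + j\right) = -80 + 10 j$)
$\left(-56\right) \left(-91\right) f{\left(4 \right)} = \left(-56\right) \left(-91\right) \left(-80 + 10 \cdot 4\right) = 5096 \left(-80 + 40\right) = 5096 \left(-40\right) = -203840$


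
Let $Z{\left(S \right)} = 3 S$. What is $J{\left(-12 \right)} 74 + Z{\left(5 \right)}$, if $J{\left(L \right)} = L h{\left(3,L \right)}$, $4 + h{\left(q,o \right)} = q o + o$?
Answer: $46191$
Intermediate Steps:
$h{\left(q,o \right)} = -4 + o + o q$ ($h{\left(q,o \right)} = -4 + \left(q o + o\right) = -4 + \left(o q + o\right) = -4 + \left(o + o q\right) = -4 + o + o q$)
$J{\left(L \right)} = L \left(-4 + 4 L\right)$ ($J{\left(L \right)} = L \left(-4 + L + L 3\right) = L \left(-4 + L + 3 L\right) = L \left(-4 + 4 L\right)$)
$J{\left(-12 \right)} 74 + Z{\left(5 \right)} = 4 \left(-12\right) \left(-1 - 12\right) 74 + 3 \cdot 5 = 4 \left(-12\right) \left(-13\right) 74 + 15 = 624 \cdot 74 + 15 = 46176 + 15 = 46191$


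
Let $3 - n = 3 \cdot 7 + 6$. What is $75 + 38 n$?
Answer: $-837$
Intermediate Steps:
$n = -24$ ($n = 3 - \left(3 \cdot 7 + 6\right) = 3 - \left(21 + 6\right) = 3 - 27 = -24$)
$75 + 38 n = 75 + 38 \left(-24\right) = 75 - 912 = -837$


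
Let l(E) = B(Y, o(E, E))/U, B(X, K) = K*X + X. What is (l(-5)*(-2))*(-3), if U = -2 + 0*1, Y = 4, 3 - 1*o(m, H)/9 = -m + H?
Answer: -336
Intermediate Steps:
o(m, H) = 27 - 9*H + 9*m (o(m, H) = 27 - 9*(-m + H) = 27 - 9*(H - m) = 27 + (-9*H + 9*m) = 27 - 9*H + 9*m)
B(X, K) = X + K*X
U = -2 (U = -2 + 0 = -2)
l(E) = -56 (l(E) = (4*(1 + (27 - 9*E + 9*E)))/(-2) = (4*(1 + 27))*(-½) = (4*28)*(-½) = 112*(-½) = -56)
(l(-5)*(-2))*(-3) = -56*(-2)*(-3) = 112*(-3) = -336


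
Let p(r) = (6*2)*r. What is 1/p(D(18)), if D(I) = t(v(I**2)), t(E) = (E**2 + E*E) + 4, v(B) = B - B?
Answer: 1/48 ≈ 0.020833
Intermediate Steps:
v(B) = 0
t(E) = 4 + 2*E**2 (t(E) = (E**2 + E**2) + 4 = 2*E**2 + 4 = 4 + 2*E**2)
D(I) = 4 (D(I) = 4 + 2*0**2 = 4 + 2*0 = 4 + 0 = 4)
p(r) = 12*r
1/p(D(18)) = 1/(12*4) = 1/48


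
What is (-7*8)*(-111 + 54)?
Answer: 3192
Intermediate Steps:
(-7*8)*(-111 + 54) = -56*(-57) = 3192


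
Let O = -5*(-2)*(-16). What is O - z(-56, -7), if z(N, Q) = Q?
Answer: -153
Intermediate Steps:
O = -160 (O = 10*(-16) = -160)
O - z(-56, -7) = -160 - 1*(-7) = -160 + 7 = -153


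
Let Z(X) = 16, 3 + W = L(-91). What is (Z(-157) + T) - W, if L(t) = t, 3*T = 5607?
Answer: 1979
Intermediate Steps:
T = 1869 (T = (⅓)*5607 = 1869)
W = -94 (W = -3 - 91 = -94)
(Z(-157) + T) - W = (16 + 1869) - 1*(-94) = 1885 + 94 = 1979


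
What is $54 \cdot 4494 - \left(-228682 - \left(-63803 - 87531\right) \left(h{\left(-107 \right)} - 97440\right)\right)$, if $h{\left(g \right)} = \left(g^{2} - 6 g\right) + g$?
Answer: $12932869662$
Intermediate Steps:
$h{\left(g \right)} = g^{2} - 5 g$
$54 \cdot 4494 - \left(-228682 - \left(-63803 - 87531\right) \left(h{\left(-107 \right)} - 97440\right)\right) = 54 \cdot 4494 - \left(-228682 - \left(-63803 - 87531\right) \left(- 107 \left(-5 - 107\right) - 97440\right)\right) = 242676 - \left(-228682 - - 151334 \left(\left(-107\right) \left(-112\right) - 97440\right)\right) = 242676 - \left(-228682 - - 151334 \left(11984 - 97440\right)\right) = 242676 - \left(-228682 - \left(-151334\right) \left(-85456\right)\right) = 242676 - \left(-228682 - 12932398304\right) = 242676 - -12932626986 = 242676 + 12932626986 = 12932869662$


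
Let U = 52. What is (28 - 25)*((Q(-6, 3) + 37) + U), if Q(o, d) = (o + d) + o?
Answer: 240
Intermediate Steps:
Q(o, d) = d + 2*o (Q(o, d) = (d + o) + o = d + 2*o)
(28 - 25)*((Q(-6, 3) + 37) + U) = (28 - 25)*(((3 + 2*(-6)) + 37) + 52) = 3*(((3 - 12) + 37) + 52) = 3*((-9 + 37) + 52) = 3*(28 + 52) = 3*80 = 240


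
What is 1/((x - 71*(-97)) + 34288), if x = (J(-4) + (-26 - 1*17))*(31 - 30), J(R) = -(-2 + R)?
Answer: 1/41138 ≈ 2.4308e-5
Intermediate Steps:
J(R) = 2 - R
x = -37 (x = ((2 - 1*(-4)) + (-26 - 1*17))*(31 - 30) = ((2 + 4) + (-26 - 17))*1 = (6 - 43)*1 = -37*1 = -37)
1/((x - 71*(-97)) + 34288) = 1/((-37 - 71*(-97)) + 34288) = 1/((-37 + 6887) + 34288) = 1/(6850 + 34288) = 1/41138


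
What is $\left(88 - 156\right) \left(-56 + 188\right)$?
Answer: $-8976$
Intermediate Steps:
$\left(88 - 156\right) \left(-56 + 188\right) = \left(88 - 156\right) 132 = \left(-68\right) 132 = -8976$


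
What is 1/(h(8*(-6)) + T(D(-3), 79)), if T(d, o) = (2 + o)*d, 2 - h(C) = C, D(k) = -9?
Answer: -1/679 ≈ -0.0014728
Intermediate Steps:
h(C) = 2 - C
T(d, o) = d*(2 + o)
1/(h(8*(-6)) + T(D(-3), 79)) = 1/((2 - 8*(-6)) - 9*(2 + 79)) = 1/((2 - 1*(-48)) - 9*81) = 1/((2 + 48) - 729) = 1/(50 - 729) = 1/(-679) = -1/679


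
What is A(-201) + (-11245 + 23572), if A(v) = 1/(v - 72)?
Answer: 3365270/273 ≈ 12327.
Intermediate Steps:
A(v) = 1/(-72 + v)
A(-201) + (-11245 + 23572) = 1/(-72 - 201) + (-11245 + 23572) = 1/(-273) + 12327 = -1/273 + 12327 = 3365270/273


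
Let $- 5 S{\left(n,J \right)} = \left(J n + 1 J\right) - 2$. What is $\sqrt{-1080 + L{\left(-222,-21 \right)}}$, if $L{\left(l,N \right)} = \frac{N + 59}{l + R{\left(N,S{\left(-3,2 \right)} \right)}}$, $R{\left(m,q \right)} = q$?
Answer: $\frac{i \sqrt{82283190}}{276} \approx 32.866 i$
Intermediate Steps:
$S{\left(n,J \right)} = \frac{2}{5} - \frac{J}{5} - \frac{J n}{5}$ ($S{\left(n,J \right)} = - \frac{\left(J n + 1 J\right) - 2}{5} = - \frac{\left(J n + J\right) - 2}{5} = - \frac{\left(J + J n\right) - 2}{5} = - \frac{-2 + J + J n}{5} = \frac{2}{5} - \frac{J}{5} - \frac{J n}{5}$)
$L{\left(l,N \right)} = \frac{59 + N}{\frac{6}{5} + l}$ ($L{\left(l,N \right)} = \frac{N + 59}{l - - \frac{6}{5}} = \frac{59 + N}{l + \left(\frac{2}{5} - \frac{2}{5} + \frac{6}{5}\right)} = \frac{59 + N}{l + \frac{6}{5}} = \frac{59 + N}{\frac{6}{5} + l}$)
$\sqrt{-1080 + L{\left(-222,-21 \right)}} = \sqrt{-1080 + \frac{5 \left(59 - 21\right)}{6 + 5 \left(-222\right)}} = \sqrt{-1080 + 5 \frac{1}{6 - 1110} \cdot 38} = \sqrt{-1080 + 5 \frac{1}{-1104} \cdot 38} = \sqrt{-1080 + 5 \left(- \frac{1}{1104}\right) 38} = \sqrt{-1080 - \frac{95}{552}} = \sqrt{- \frac{596255}{552}} = \frac{i \sqrt{82283190}}{276}$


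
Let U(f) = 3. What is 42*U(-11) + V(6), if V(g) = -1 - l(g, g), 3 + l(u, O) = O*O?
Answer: 92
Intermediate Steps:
l(u, O) = -3 + O**2 (l(u, O) = -3 + O*O = -3 + O**2)
V(g) = 2 - g**2 (V(g) = -1 - (-3 + g**2) = -1 + (3 - g**2) = 2 - g**2)
42*U(-11) + V(6) = 42*3 + (2 - 1*6**2) = 126 + (2 - 1*36) = 126 + (2 - 36) = 126 - 34 = 92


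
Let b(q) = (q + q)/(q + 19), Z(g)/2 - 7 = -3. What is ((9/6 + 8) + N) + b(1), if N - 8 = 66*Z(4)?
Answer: 2728/5 ≈ 545.60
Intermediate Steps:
Z(g) = 8 (Z(g) = 14 + 2*(-3) = 14 - 6 = 8)
b(q) = 2*q/(19 + q) (b(q) = (2*q)/(19 + q) = 2*q/(19 + q))
N = 536 (N = 8 + 66*8 = 8 + 528 = 536)
((9/6 + 8) + N) + b(1) = ((9/6 + 8) + 536) + 2*1/(19 + 1) = ((9*(⅙) + 8) + 536) + 2*1/20 = ((3/2 + 8) + 536) + 2*1*(1/20) = (19/2 + 536) + ⅒ = 1091/2 + ⅒ = 2728/5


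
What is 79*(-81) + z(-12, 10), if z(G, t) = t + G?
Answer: -6401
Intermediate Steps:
z(G, t) = G + t
79*(-81) + z(-12, 10) = 79*(-81) + (-12 + 10) = -6399 - 2 = -6401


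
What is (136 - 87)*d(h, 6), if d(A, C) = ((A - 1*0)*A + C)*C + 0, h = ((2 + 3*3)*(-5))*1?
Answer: 891114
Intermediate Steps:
h = -55 (h = ((2 + 9)*(-5))*1 = (11*(-5))*1 = -55*1 = -55)
d(A, C) = C*(C + A²) (d(A, C) = ((A + 0)*A + C)*C + 0 = (A*A + C)*C + 0 = (A² + C)*C + 0 = (C + A²)*C + 0 = C*(C + A²) + 0 = C*(C + A²))
(136 - 87)*d(h, 6) = (136 - 87)*(6*(6 + (-55)²)) = 49*(6*(6 + 3025)) = 49*(6*3031) = 49*18186 = 891114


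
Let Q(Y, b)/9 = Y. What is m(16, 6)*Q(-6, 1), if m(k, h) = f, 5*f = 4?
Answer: -216/5 ≈ -43.200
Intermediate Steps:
f = ⅘ (f = (⅕)*4 = ⅘ ≈ 0.80000)
Q(Y, b) = 9*Y
m(k, h) = ⅘
m(16, 6)*Q(-6, 1) = 4*(9*(-6))/5 = (⅘)*(-54) = -216/5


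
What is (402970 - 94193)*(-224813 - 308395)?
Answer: -164642366616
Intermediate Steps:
(402970 - 94193)*(-224813 - 308395) = 308777*(-533208) = -164642366616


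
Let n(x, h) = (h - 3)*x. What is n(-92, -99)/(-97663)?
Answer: -9384/97663 ≈ -0.096086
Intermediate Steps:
n(x, h) = x*(-3 + h) (n(x, h) = (-3 + h)*x = x*(-3 + h))
n(-92, -99)/(-97663) = -92*(-3 - 99)/(-97663) = -92*(-102)*(-1/97663) = 9384*(-1/97663) = -9384/97663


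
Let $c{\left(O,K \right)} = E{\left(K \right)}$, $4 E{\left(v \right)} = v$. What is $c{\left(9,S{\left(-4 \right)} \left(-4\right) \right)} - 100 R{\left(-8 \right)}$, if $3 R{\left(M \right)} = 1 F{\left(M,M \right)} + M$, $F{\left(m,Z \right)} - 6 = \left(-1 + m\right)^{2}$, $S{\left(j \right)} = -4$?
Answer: $- \frac{7888}{3} \approx -2629.3$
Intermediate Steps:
$F{\left(m,Z \right)} = 6 + \left(-1 + m\right)^{2}$
$E{\left(v \right)} = \frac{v}{4}$
$R{\left(M \right)} = 2 + \frac{M}{3} + \frac{\left(-1 + M\right)^{2}}{3}$ ($R{\left(M \right)} = \frac{1 \left(6 + \left(-1 + M\right)^{2}\right) + M}{3} = \frac{\left(6 + \left(-1 + M\right)^{2}\right) + M}{3} = \frac{6 + M + \left(-1 + M\right)^{2}}{3} = 2 + \frac{M}{3} + \frac{\left(-1 + M\right)^{2}}{3}$)
$c{\left(O,K \right)} = \frac{K}{4}$
$c{\left(9,S{\left(-4 \right)} \left(-4\right) \right)} - 100 R{\left(-8 \right)} = \frac{\left(-4\right) \left(-4\right)}{4} - 100 \left(\frac{7}{3} - - \frac{8}{3} + \frac{\left(-8\right)^{2}}{3}\right) = \frac{1}{4} \cdot 16 - 100 \left(\frac{7}{3} + \frac{8}{3} + \frac{1}{3} \cdot 64\right) = 4 - 100 \left(\frac{7}{3} + \frac{8}{3} + \frac{64}{3}\right) = 4 - \frac{7900}{3} = - \frac{7888}{3}$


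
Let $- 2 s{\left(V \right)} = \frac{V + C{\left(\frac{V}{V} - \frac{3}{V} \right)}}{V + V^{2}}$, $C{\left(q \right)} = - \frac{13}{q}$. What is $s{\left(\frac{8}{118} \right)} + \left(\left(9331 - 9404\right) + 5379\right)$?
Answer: $\frac{57802364}{10899} \approx 5303.5$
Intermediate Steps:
$s{\left(V \right)} = - \frac{V - \frac{13}{1 - \frac{3}{V}}}{2 \left(V + V^{2}\right)}$ ($s{\left(V \right)} = - \frac{\left(V - \frac{13}{\frac{V}{V} - \frac{3}{V}}\right) \frac{1}{V + V^{2}}}{2} = - \frac{\left(V - \frac{13}{1 - \frac{3}{V}}\right) \frac{1}{V + V^{2}}}{2} = - \frac{\frac{1}{V + V^{2}} \left(V - \frac{13}{1 - \frac{3}{V}}\right)}{2} = - \frac{V - \frac{13}{1 - \frac{3}{V}}}{2 \left(V + V^{2}\right)}$)
$s{\left(\frac{8}{118} \right)} + \left(\left(9331 - 9404\right) + 5379\right) = \frac{16 - \frac{8}{118}}{2 \left(1 + \frac{8}{118}\right) \left(-3 + \frac{8}{118}\right)} + \left(\left(9331 - 9404\right) + 5379\right) = \frac{16 - 8 \cdot \frac{1}{118}}{2 \left(1 + 8 \cdot \frac{1}{118}\right) \left(-3 + 8 \cdot \frac{1}{118}\right)} + \left(-73 + 5379\right) = \frac{16 - \frac{4}{59}}{2 \left(1 + \frac{4}{59}\right) \left(-3 + \frac{4}{59}\right)} + 5306 = \frac{16 - \frac{4}{59}}{2 \cdot \frac{63}{59} \left(- \frac{173}{59}\right)} + 5306 = \frac{1}{2} \cdot \frac{59}{63} \left(- \frac{59}{173}\right) \frac{940}{59} + 5306 = - \frac{27730}{10899} + 5306 = \frac{57802364}{10899}$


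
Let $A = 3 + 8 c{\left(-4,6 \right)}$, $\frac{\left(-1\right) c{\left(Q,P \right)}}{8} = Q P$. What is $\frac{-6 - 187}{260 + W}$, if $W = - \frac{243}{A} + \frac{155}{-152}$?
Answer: $- \frac{29336}{39341} \approx -0.74569$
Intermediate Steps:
$c{\left(Q,P \right)} = - 8 P Q$ ($c{\left(Q,P \right)} = - 8 Q P = - 8 P Q$)
$A = 1539$ ($A = 3 + 8 \left(\left(-8\right) 6 \left(-4\right)\right) = 3 + 8 \cdot 192 = 3 + 1536 = 1539$)
$W = - \frac{179}{152}$ ($W = - \frac{243}{1539} + \frac{155}{-152} = \left(-243\right) \frac{1}{1539} + 155 \left(- \frac{1}{152}\right) = - \frac{3}{19} - \frac{155}{152} = - \frac{179}{152} \approx -1.1776$)
$\frac{-6 - 187}{260 + W} = \frac{-6 - 187}{260 - \frac{179}{152}} = - \frac{193}{\frac{39341}{152}} = \left(-193\right) \frac{152}{39341} = - \frac{29336}{39341}$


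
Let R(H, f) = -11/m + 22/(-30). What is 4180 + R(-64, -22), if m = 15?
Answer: 62678/15 ≈ 4178.5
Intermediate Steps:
R(H, f) = -22/15 (R(H, f) = -11/15 + 22/(-30) = -11*1/15 + 22*(-1/30) = -11/15 - 11/15 = -22/15)
4180 + R(-64, -22) = 4180 - 22/15 = 62678/15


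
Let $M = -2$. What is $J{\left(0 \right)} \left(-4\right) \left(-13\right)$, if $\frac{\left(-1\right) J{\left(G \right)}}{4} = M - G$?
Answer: $416$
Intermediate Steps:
$J{\left(G \right)} = 8 + 4 G$ ($J{\left(G \right)} = - 4 \left(-2 - G\right) = 8 + 4 G$)
$J{\left(0 \right)} \left(-4\right) \left(-13\right) = \left(8 + 4 \cdot 0\right) \left(-4\right) \left(-13\right) = \left(8 + 0\right) \left(-4\right) \left(-13\right) = 8 \left(-4\right) \left(-13\right) = \left(-32\right) \left(-13\right) = 416$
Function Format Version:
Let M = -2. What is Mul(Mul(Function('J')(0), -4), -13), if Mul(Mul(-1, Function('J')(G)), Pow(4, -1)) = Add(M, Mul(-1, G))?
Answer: 416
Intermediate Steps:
Function('J')(G) = Add(8, Mul(4, G)) (Function('J')(G) = Mul(-4, Add(-2, Mul(-1, G))) = Add(8, Mul(4, G)))
Mul(Mul(Function('J')(0), -4), -13) = Mul(Mul(Add(8, Mul(4, 0)), -4), -13) = Mul(Mul(Add(8, 0), -4), -13) = Mul(Mul(8, -4), -13) = Mul(-32, -13) = 416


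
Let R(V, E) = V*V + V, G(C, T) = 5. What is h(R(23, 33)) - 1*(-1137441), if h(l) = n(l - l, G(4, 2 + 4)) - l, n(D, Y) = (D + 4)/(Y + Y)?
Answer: 5684447/5 ≈ 1.1369e+6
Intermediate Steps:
n(D, Y) = (4 + D)/(2*Y) (n(D, Y) = (4 + D)/((2*Y)) = (4 + D)*(1/(2*Y)) = (4 + D)/(2*Y))
R(V, E) = V + V² (R(V, E) = V² + V = V + V²)
h(l) = ⅖ - l (h(l) = (½)*(4 + (l - l))/5 - l = (½)*(⅕)*(4 + 0) - l = (½)*(⅕)*4 - l = ⅖ - l)
h(R(23, 33)) - 1*(-1137441) = (⅖ - 23*(1 + 23)) - 1*(-1137441) = (⅖ - 23*24) + 1137441 = (⅖ - 1*552) + 1137441 = (⅖ - 552) + 1137441 = -2758/5 + 1137441 = 5684447/5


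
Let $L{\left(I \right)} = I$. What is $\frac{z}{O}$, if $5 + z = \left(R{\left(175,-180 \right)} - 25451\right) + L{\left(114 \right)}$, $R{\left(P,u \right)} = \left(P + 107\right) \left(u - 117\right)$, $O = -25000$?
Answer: $\frac{13637}{3125} \approx 4.3638$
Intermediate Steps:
$R{\left(P,u \right)} = \left(-117 + u\right) \left(107 + P\right)$ ($R{\left(P,u \right)} = \left(107 + P\right) \left(-117 + u\right) = \left(-117 + u\right) \left(107 + P\right)$)
$z = -109096$ ($z = -5 + \left(\left(\left(-12519 - 20475 + 107 \left(-180\right) + 175 \left(-180\right)\right) - 25451\right) + 114\right) = -5 + \left(\left(\left(-12519 - 20475 - 19260 - 31500\right) - 25451\right) + 114\right) = -5 + \left(\left(-83754 - 25451\right) + 114\right) = -5 + \left(-109205 + 114\right) = -5 - 109091 = -109096$)
$\frac{z}{O} = - \frac{109096}{-25000} = \left(-109096\right) \left(- \frac{1}{25000}\right) = \frac{13637}{3125}$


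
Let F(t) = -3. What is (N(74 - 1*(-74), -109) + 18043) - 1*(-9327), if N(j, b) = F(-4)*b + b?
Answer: 27588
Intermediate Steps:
N(j, b) = -2*b (N(j, b) = -3*b + b = -2*b)
(N(74 - 1*(-74), -109) + 18043) - 1*(-9327) = (-2*(-109) + 18043) - 1*(-9327) = (218 + 18043) + 9327 = 18261 + 9327 = 27588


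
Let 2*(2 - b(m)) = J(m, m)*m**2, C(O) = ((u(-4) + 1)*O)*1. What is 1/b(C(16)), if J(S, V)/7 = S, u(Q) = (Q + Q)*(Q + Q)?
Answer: -1/3937023998 ≈ -2.5400e-10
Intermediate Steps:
u(Q) = 4*Q**2 (u(Q) = (2*Q)*(2*Q) = 4*Q**2)
J(S, V) = 7*S
C(O) = 65*O (C(O) = ((4*(-4)**2 + 1)*O)*1 = ((4*16 + 1)*O)*1 = ((64 + 1)*O)*1 = (65*O)*1 = 65*O)
b(m) = 2 - 7*m**3/2 (b(m) = 2 - 7*m*m**2/2 = 2 - 7*m**3/2)
1/b(C(16)) = 1/(2 - 7*(65*16)**3/2) = 1/(2 - 7/2*1040**3) = 1/(2 - 7/2*1124864000) = 1/(2 - 3937024000) = 1/(-3937023998) = -1/3937023998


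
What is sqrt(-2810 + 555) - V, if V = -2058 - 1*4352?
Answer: 6410 + I*sqrt(2255) ≈ 6410.0 + 47.487*I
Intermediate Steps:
V = -6410 (V = -2058 - 4352 = -6410)
sqrt(-2810 + 555) - V = sqrt(-2810 + 555) - 1*(-6410) = sqrt(-2255) + 6410 = I*sqrt(2255) + 6410 = 6410 + I*sqrt(2255)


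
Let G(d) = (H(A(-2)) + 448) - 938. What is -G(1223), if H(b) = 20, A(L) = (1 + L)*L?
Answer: 470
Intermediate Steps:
A(L) = L*(1 + L)
G(d) = -470 (G(d) = (20 + 448) - 938 = 468 - 938 = -470)
-G(1223) = -1*(-470) = 470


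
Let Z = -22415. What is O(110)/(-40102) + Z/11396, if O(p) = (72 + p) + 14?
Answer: -450559973/228501196 ≈ -1.9718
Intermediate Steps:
O(p) = 86 + p
O(110)/(-40102) + Z/11396 = (86 + 110)/(-40102) - 22415/11396 = 196*(-1/40102) - 22415*1/11396 = -98/20051 - 22415/11396 = -450559973/228501196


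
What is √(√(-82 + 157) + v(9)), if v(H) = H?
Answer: √(9 + 5*√3) ≈ 4.2024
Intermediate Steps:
√(√(-82 + 157) + v(9)) = √(√(-82 + 157) + 9) = √(√75 + 9) = √(5*√3 + 9) = √(9 + 5*√3)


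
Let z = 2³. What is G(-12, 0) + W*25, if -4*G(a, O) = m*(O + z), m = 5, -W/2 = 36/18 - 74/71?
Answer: -4110/71 ≈ -57.887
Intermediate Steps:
W = -136/71 (W = -2*(36/18 - 74/71) = -2*(36*(1/18) - 74*1/71) = -2*(2 - 74/71) = -2*68/71 = -136/71 ≈ -1.9155)
z = 8
G(a, O) = -10 - 5*O/4 (G(a, O) = -5*(O + 8)/4 = -5*(8 + O)/4 = -(40 + 5*O)/4 = -10 - 5*O/4)
G(-12, 0) + W*25 = (-10 - 5/4*0) - 136/71*25 = (-10 + 0) - 3400/71 = -10 - 3400/71 = -4110/71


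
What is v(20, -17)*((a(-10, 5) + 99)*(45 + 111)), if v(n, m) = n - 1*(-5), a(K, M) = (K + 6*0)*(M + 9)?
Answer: -159900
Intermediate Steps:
a(K, M) = K*(9 + M) (a(K, M) = (K + 0)*(9 + M) = K*(9 + M))
v(n, m) = 5 + n (v(n, m) = n + 5 = 5 + n)
v(20, -17)*((a(-10, 5) + 99)*(45 + 111)) = (5 + 20)*((-10*(9 + 5) + 99)*(45 + 111)) = 25*((-10*14 + 99)*156) = 25*((-140 + 99)*156) = 25*(-41*156) = 25*(-6396) = -159900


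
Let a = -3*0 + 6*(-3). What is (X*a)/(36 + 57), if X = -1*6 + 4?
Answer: 12/31 ≈ 0.38710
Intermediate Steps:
X = -2 (X = -6 + 4 = -2)
a = -18 (a = 0 - 18 = -18)
(X*a)/(36 + 57) = (-2*(-18))/(36 + 57) = 36/93 = 36*(1/93) = 12/31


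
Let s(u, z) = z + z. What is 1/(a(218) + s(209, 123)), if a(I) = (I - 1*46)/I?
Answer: 109/26900 ≈ 0.0040520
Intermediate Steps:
s(u, z) = 2*z
a(I) = (-46 + I)/I (a(I) = (I - 46)/I = (-46 + I)/I)
1/(a(218) + s(209, 123)) = 1/((-46 + 218)/218 + 2*123) = 1/((1/218)*172 + 246) = 1/(86/109 + 246) = 1/(26900/109) = 109/26900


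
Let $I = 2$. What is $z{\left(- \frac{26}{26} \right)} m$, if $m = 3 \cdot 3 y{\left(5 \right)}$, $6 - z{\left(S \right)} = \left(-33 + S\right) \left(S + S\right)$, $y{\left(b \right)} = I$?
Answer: $-1116$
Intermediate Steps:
$y{\left(b \right)} = 2$
$z{\left(S \right)} = 6 - 2 S \left(-33 + S\right)$ ($z{\left(S \right)} = 6 - \left(-33 + S\right) \left(S + S\right) = 6 - \left(-33 + S\right) 2 S = 6 - 2 S \left(-33 + S\right)$)
$m = 18$ ($m = 3 \cdot 3 \cdot 2 = 9 \cdot 2 = 18$)
$z{\left(- \frac{26}{26} \right)} m = \left(6 - 2 \left(- \frac{26}{26}\right)^{2} + 66 \left(- \frac{26}{26}\right)\right) 18 = \left(6 - 2 \left(\left(-26\right) \frac{1}{26}\right)^{2} + 66 \left(\left(-26\right) \frac{1}{26}\right)\right) 18 = \left(6 - 2 \left(-1\right)^{2} + 66 \left(-1\right)\right) 18 = \left(6 - 2 - 66\right) 18 = \left(-62\right) 18 = -1116$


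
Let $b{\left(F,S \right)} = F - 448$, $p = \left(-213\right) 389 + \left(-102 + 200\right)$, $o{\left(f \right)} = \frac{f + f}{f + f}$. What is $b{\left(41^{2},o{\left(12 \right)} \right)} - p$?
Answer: $83992$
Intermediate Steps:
$o{\left(f \right)} = 1$ ($o{\left(f \right)} = \frac{2 f}{2 f} = 2 f \frac{1}{2 f} = 1$)
$p = -82759$ ($p = -82857 + 98 = -82759$)
$b{\left(F,S \right)} = -448 + F$ ($b{\left(F,S \right)} = F - 448 = -448 + F$)
$b{\left(41^{2},o{\left(12 \right)} \right)} - p = \left(-448 + 41^{2}\right) - -82759 = \left(-448 + 1681\right) + 82759 = 1233 + 82759 = 83992$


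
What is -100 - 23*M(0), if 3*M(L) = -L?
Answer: -100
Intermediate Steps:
M(L) = -L/3 (M(L) = (-L)/3 = -L/3)
-100 - 23*M(0) = -100 - (-23)*0/3 = -100 - 23*0 = -100 + 0 = -100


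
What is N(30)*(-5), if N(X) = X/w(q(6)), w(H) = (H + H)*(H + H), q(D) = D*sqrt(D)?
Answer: -25/144 ≈ -0.17361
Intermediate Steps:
q(D) = D**(3/2)
w(H) = 4*H**2 (w(H) = (2*H)*(2*H) = 4*H**2)
N(X) = X/864 (N(X) = X/((4*(6**(3/2))**2)) = X/((4*(6*sqrt(6))**2)) = X/((4*216)) = X/864)
N(30)*(-5) = ((1/864)*30)*(-5) = (5/144)*(-5) = -25/144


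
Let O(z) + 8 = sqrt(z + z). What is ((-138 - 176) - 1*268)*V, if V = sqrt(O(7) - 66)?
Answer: -582*I*sqrt(74 - sqrt(14)) ≈ -4878.3*I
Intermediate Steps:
O(z) = -8 + sqrt(2)*sqrt(z) (O(z) = -8 + sqrt(z + z) = -8 + sqrt(2*z) = -8 + sqrt(2)*sqrt(z))
V = sqrt(-74 + sqrt(14)) (V = sqrt((-8 + sqrt(2)*sqrt(7)) - 66) = sqrt((-8 + sqrt(14)) - 66) = sqrt(-74 + sqrt(14)) ≈ 8.382*I)
((-138 - 176) - 1*268)*V = ((-138 - 176) - 1*268)*sqrt(-74 + sqrt(14)) = (-314 - 268)*sqrt(-74 + sqrt(14)) = -582*sqrt(-74 + sqrt(14))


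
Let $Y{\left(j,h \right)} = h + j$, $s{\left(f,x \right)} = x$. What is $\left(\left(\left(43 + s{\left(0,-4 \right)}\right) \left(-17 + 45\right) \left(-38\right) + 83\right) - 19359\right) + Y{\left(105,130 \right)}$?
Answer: $-60537$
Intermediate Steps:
$\left(\left(\left(43 + s{\left(0,-4 \right)}\right) \left(-17 + 45\right) \left(-38\right) + 83\right) - 19359\right) + Y{\left(105,130 \right)} = \left(\left(\left(43 - 4\right) \left(-17 + 45\right) \left(-38\right) + 83\right) - 19359\right) + \left(130 + 105\right) = \left(\left(39 \cdot 28 \left(-38\right) + 83\right) - 19359\right) + 235 = \left(\left(1092 \left(-38\right) + 83\right) - 19359\right) + 235 = \left(\left(-41496 + 83\right) - 19359\right) + 235 = \left(-41413 - 19359\right) + 235 = -60772 + 235 = -60537$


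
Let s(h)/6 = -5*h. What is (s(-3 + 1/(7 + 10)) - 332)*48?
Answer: -198912/17 ≈ -11701.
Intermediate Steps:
s(h) = -30*h (s(h) = 6*(-5*h) = -30*h)
(s(-3 + 1/(7 + 10)) - 332)*48 = (-30*(-3 + 1/(7 + 10)) - 332)*48 = (-30*(-3 + 1/17) - 332)*48 = (-30*(-50/17) - 332)*48 = (1500/17 - 332)*48 = -4144/17*48 = -198912/17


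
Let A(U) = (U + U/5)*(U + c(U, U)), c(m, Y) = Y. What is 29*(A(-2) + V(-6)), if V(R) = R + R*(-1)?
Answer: 1392/5 ≈ 278.40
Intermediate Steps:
V(R) = 0 (V(R) = R - R = 0)
A(U) = 12*U²/5 (A(U) = (U + U/5)*(U + U) = (U + U*(⅕))*(2*U) = (U + U/5)*(2*U) = (6*U/5)*(2*U) = 12*U²/5)
29*(A(-2) + V(-6)) = 29*((12/5)*(-2)² + 0) = 29*((12/5)*4 + 0) = 29*(48/5 + 0) = 29*(48/5) = 1392/5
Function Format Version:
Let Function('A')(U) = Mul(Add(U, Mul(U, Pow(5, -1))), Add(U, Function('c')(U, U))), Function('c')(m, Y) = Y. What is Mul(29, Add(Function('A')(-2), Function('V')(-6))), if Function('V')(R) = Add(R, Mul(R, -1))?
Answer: Rational(1392, 5) ≈ 278.40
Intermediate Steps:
Function('V')(R) = 0 (Function('V')(R) = Add(R, Mul(-1, R)) = 0)
Function('A')(U) = Mul(Rational(12, 5), Pow(U, 2)) (Function('A')(U) = Mul(Add(U, Mul(U, Pow(5, -1))), Add(U, U)) = Mul(Add(U, Mul(U, Rational(1, 5))), Mul(2, U)) = Mul(Add(U, Mul(Rational(1, 5), U)), Mul(2, U)) = Mul(Mul(Rational(6, 5), U), Mul(2, U)) = Mul(Rational(12, 5), Pow(U, 2)))
Mul(29, Add(Function('A')(-2), Function('V')(-6))) = Mul(29, Add(Mul(Rational(12, 5), Pow(-2, 2)), 0)) = Mul(29, Add(Mul(Rational(12, 5), 4), 0)) = Mul(29, Add(Rational(48, 5), 0)) = Mul(29, Rational(48, 5)) = Rational(1392, 5)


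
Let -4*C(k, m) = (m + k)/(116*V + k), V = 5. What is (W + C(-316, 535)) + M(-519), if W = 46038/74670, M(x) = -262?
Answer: -1145935269/4380640 ≈ -261.59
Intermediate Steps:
C(k, m) = -(k + m)/(4*(580 + k)) (C(k, m) = -(m + k)/(4*(116*5 + k)) = -(k + m)/(4*(580 + k)))
W = 7673/12445 (W = 46038*(1/74670) = 7673/12445 ≈ 0.61655)
(W + C(-316, 535)) + M(-519) = (7673/12445 + (-1*(-316) - 1*535)/(4*(580 - 316))) - 262 = (7673/12445 + (¼)*(316 - 535)/264) - 262 = (7673/12445 + (¼)*(1/264)*(-219)) - 262 = (7673/12445 - 73/352) - 262 = 1792411/4380640 - 262 = -1145935269/4380640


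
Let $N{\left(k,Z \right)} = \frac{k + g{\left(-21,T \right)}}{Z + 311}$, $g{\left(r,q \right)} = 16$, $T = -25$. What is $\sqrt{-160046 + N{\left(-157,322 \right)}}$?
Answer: $\frac{i \sqrt{7125417883}}{211} \approx 400.06 i$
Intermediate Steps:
$N{\left(k,Z \right)} = \frac{16 + k}{311 + Z}$ ($N{\left(k,Z \right)} = \frac{k + 16}{Z + 311} = \frac{16 + k}{311 + Z}$)
$\sqrt{-160046 + N{\left(-157,322 \right)}} = \sqrt{-160046 + \frac{16 - 157}{311 + 322}} = \sqrt{-160046 + \frac{1}{633} \left(-141\right)} = \sqrt{-160046 - \frac{47}{211}} = \sqrt{- \frac{33769753}{211}} = \frac{i \sqrt{7125417883}}{211}$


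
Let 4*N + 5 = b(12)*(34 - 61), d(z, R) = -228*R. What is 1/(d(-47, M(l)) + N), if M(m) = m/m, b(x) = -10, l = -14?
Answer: -4/647 ≈ -0.0061824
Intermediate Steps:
M(m) = 1
N = 265/4 (N = -5/4 + (-10*(34 - 61))/4 = -5/4 + (-10*(-27))/4 = -5/4 + (¼)*270 = -5/4 + 135/2 = 265/4 ≈ 66.250)
1/(d(-47, M(l)) + N) = 1/(-228*1 + 265/4) = 1/(-228 + 265/4) = 1/(-647/4) = -4/647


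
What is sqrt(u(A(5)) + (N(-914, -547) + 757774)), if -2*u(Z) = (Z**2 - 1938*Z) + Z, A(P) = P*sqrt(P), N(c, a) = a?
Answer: sqrt(3028658 + 19370*sqrt(5))/2 ≈ 876.35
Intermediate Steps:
A(P) = P**(3/2)
u(Z) = -Z**2/2 + 1937*Z/2 (u(Z) = -((Z**2 - 1938*Z) + Z)/2 = -(Z**2 - 1937*Z)/2 = -Z**2/2 + 1937*Z/2)
sqrt(u(A(5)) + (N(-914, -547) + 757774)) = sqrt(5**(3/2)*(1937 - 5**(3/2))/2 + (-547 + 757774)) = sqrt((5*sqrt(5))*(1937 - 5*sqrt(5))/2 + 757227) = sqrt(5*sqrt(5)*(1937 - 5*sqrt(5))/2 + 757227) = sqrt(757227 + 5*sqrt(5)*(1937 - 5*sqrt(5))/2)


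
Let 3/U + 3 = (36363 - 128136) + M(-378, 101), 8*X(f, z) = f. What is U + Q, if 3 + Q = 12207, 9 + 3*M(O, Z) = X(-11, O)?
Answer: 26881836156/2202707 ≈ 12204.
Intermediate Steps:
X(f, z) = f/8
M(O, Z) = -83/24 (M(O, Z) = -3 + ((⅛)*(-11))/3 = -3 + (⅓)*(-11/8) = -3 - 11/24 = -83/24)
Q = 12204 (Q = -3 + 12207 = 12204)
U = -72/2202707 (U = 3/(-3 + ((36363 - 128136) - 83/24)) = 3/(-3 + (-91773 - 83/24)) = 3/(-3 - 2202635/24) = 3/(-2202707/24) = 3*(-24/2202707) = -72/2202707 ≈ -3.2687e-5)
U + Q = -72/2202707 + 12204 = 26881836156/2202707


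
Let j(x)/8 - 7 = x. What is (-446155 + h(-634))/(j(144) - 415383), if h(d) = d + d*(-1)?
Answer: 89231/82835 ≈ 1.0772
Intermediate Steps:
j(x) = 56 + 8*x
h(d) = 0 (h(d) = d - d = 0)
(-446155 + h(-634))/(j(144) - 415383) = (-446155 + 0)/((56 + 8*144) - 415383) = -446155/((56 + 1152) - 415383) = -446155/(1208 - 415383) = -446155/(-414175) = -446155*(-1/414175) = 89231/82835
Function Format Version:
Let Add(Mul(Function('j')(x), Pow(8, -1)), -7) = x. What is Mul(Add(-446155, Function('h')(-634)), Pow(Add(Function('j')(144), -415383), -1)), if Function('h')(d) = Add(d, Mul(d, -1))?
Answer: Rational(89231, 82835) ≈ 1.0772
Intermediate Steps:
Function('j')(x) = Add(56, Mul(8, x))
Function('h')(d) = 0 (Function('h')(d) = Add(d, Mul(-1, d)) = 0)
Mul(Add(-446155, Function('h')(-634)), Pow(Add(Function('j')(144), -415383), -1)) = Mul(Add(-446155, 0), Pow(Add(Add(56, Mul(8, 144)), -415383), -1)) = Mul(-446155, Pow(Add(Add(56, 1152), -415383), -1)) = Mul(-446155, Pow(Add(1208, -415383), -1)) = Mul(-446155, Pow(-414175, -1)) = Mul(-446155, Rational(-1, 414175)) = Rational(89231, 82835)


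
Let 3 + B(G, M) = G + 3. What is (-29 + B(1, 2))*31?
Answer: -868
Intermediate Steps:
B(G, M) = G (B(G, M) = -3 + (G + 3) = -3 + (3 + G) = G)
(-29 + B(1, 2))*31 = (-29 + 1)*31 = -28*31 = -868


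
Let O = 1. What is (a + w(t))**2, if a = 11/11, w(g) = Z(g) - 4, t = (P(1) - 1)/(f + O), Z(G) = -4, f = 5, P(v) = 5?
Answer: 49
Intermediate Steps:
t = 2/3 (t = (5 - 1)/(5 + 1) = 4/6 = 4*(1/6) = 2/3 ≈ 0.66667)
w(g) = -8 (w(g) = -4 - 4 = -8)
a = 1 (a = 11*(1/11) = 1)
(a + w(t))**2 = (1 - 8)**2 = (-7)**2 = 49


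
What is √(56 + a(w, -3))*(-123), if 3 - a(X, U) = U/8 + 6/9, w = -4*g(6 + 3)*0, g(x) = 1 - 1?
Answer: -41*√8454/4 ≈ -942.44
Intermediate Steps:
g(x) = 0
w = 0 (w = -4*0*0 = 0*0 = 0)
a(X, U) = 7/3 - U/8 (a(X, U) = 3 - (U/8 + 6/9) = 3 - (U*(⅛) + 6*(⅑)) = 3 - (U/8 + ⅔) = 3 - (⅔ + U/8) = 3 + (-⅔ - U/8) = 7/3 - U/8)
√(56 + a(w, -3))*(-123) = √(56 + (7/3 - ⅛*(-3)))*(-123) = √(56 + (7/3 + 3/8))*(-123) = √(56 + 65/24)*(-123) = √(1409/24)*(-123) = (√8454/12)*(-123) = -41*√8454/4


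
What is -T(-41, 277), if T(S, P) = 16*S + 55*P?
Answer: -14579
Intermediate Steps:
-T(-41, 277) = -(16*(-41) + 55*277) = -(-656 + 15235) = -1*14579 = -14579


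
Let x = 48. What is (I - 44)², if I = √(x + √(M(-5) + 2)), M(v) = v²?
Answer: (44 - √3*√(16 + √3))² ≈ 1347.4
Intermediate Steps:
I = √(48 + 3*√3) (I = √(48 + √((-5)² + 2)) = √(48 + √(25 + 2)) = √(48 + √27) = √(48 + 3*√3) ≈ 7.2936)
(I - 44)² = (√(48 + 3*√3) - 44)² = (-44 + √(48 + 3*√3))²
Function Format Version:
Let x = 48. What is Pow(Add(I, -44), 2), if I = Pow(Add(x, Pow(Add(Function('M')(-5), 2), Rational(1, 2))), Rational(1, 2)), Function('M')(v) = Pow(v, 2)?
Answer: Pow(Add(44, Mul(-1, Pow(3, Rational(1, 2)), Pow(Add(16, Pow(3, Rational(1, 2))), Rational(1, 2)))), 2) ≈ 1347.4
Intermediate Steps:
I = Pow(Add(48, Mul(3, Pow(3, Rational(1, 2)))), Rational(1, 2)) (I = Pow(Add(48, Pow(Add(Pow(-5, 2), 2), Rational(1, 2))), Rational(1, 2)) = Pow(Add(48, Pow(Add(25, 2), Rational(1, 2))), Rational(1, 2)) = Pow(Add(48, Pow(27, Rational(1, 2))), Rational(1, 2)) = Pow(Add(48, Mul(3, Pow(3, Rational(1, 2)))), Rational(1, 2)) ≈ 7.2936)
Pow(Add(I, -44), 2) = Pow(Add(Pow(Add(48, Mul(3, Pow(3, Rational(1, 2)))), Rational(1, 2)), -44), 2) = Pow(Add(-44, Pow(Add(48, Mul(3, Pow(3, Rational(1, 2)))), Rational(1, 2))), 2)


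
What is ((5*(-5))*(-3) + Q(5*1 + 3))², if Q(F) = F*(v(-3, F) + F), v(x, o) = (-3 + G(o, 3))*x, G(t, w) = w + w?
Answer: 4489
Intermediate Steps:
G(t, w) = 2*w
v(x, o) = 3*x (v(x, o) = (-3 + 2*3)*x = (-3 + 6)*x = 3*x)
Q(F) = F*(-9 + F) (Q(F) = F*(3*(-3) + F) = F*(-9 + F))
((5*(-5))*(-3) + Q(5*1 + 3))² = ((5*(-5))*(-3) + (5*1 + 3)*(-9 + (5*1 + 3)))² = (-25*(-3) + (5 + 3)*(-9 + (5 + 3)))² = (75 + 8*(-9 + 8))² = (75 + 8*(-1))² = (75 - 8)² = 67² = 4489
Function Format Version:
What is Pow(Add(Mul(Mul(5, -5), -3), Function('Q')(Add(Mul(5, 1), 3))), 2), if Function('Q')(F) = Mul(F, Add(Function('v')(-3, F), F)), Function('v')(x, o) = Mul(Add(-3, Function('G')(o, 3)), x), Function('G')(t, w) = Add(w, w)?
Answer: 4489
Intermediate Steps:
Function('G')(t, w) = Mul(2, w)
Function('v')(x, o) = Mul(3, x) (Function('v')(x, o) = Mul(Add(-3, Mul(2, 3)), x) = Mul(Add(-3, 6), x) = Mul(3, x))
Function('Q')(F) = Mul(F, Add(-9, F)) (Function('Q')(F) = Mul(F, Add(Mul(3, -3), F)) = Mul(F, Add(-9, F)))
Pow(Add(Mul(Mul(5, -5), -3), Function('Q')(Add(Mul(5, 1), 3))), 2) = Pow(Add(Mul(Mul(5, -5), -3), Mul(Add(Mul(5, 1), 3), Add(-9, Add(Mul(5, 1), 3)))), 2) = Pow(Add(Mul(-25, -3), Mul(Add(5, 3), Add(-9, Add(5, 3)))), 2) = Pow(Add(75, Mul(8, Add(-9, 8))), 2) = Pow(Add(75, Mul(8, -1)), 2) = Pow(Add(75, -8), 2) = Pow(67, 2) = 4489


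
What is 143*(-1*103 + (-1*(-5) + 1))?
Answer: -13871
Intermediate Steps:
143*(-1*103 + (-1*(-5) + 1)) = 143*(-103 + (5 + 1)) = 143*(-103 + 6) = 143*(-97) = -13871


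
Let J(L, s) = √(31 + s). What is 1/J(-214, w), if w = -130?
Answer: -I*√11/33 ≈ -0.1005*I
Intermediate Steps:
1/J(-214, w) = 1/(√(31 - 130)) = 1/(√(-99)) = 1/(3*I*√11) = -I*√11/33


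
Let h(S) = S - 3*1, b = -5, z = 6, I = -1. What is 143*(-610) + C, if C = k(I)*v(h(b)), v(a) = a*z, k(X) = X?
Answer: -87182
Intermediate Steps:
h(S) = -3 + S (h(S) = S - 3 = -3 + S)
v(a) = 6*a (v(a) = a*6 = 6*a)
C = 48 (C = -6*(-3 - 5) = -6*(-8) = -1*(-48) = 48)
143*(-610) + C = 143*(-610) + 48 = -87230 + 48 = -87182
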